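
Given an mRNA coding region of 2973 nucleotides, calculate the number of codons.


codons = nucleotides / 3
codons = 2973 / 3 = 991

991


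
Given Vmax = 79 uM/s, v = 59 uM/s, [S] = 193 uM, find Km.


Km = [S] * (Vmax - v) / v
Km = 193 * (79 - 59) / 59
Km = 65.4237 uM

65.4237 uM


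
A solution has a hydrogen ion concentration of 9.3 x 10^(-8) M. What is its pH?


pH = -log10([H+])
pH = -log10(9.3 x 10^(-8))
pH = 7.0315

7.0315


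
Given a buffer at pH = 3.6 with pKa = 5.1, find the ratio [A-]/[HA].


[A-]/[HA] = 10^(pH - pKa)
= 10^(3.6 - 5.1)
= 0.0316

0.0316


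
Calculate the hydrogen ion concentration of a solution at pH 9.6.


[H+] = 10^(-pH)
[H+] = 10^(-9.6)
[H+] = 2.512e-10 M

2.512e-10 M


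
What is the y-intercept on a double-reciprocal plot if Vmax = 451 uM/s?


y-intercept = 1/Vmax
= 1/451
= 0.0022 s/uM

0.0022 s/uM


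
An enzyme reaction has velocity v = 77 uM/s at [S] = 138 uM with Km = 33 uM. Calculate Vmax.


Vmax = v * (Km + [S]) / [S]
Vmax = 77 * (33 + 138) / 138
Vmax = 95.413 uM/s

95.413 uM/s


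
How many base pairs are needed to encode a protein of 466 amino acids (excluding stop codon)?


Each amino acid = 1 codon = 3 bp
bp = 466 * 3 = 1398 bp

1398 bp


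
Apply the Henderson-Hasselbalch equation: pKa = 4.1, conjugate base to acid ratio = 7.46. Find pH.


pH = pKa + log10([A-]/[HA])
pH = 4.1 + log10(7.46)
pH = 4.9727

4.9727


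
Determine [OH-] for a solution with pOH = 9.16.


[OH-] = 10^(-pOH)
[OH-] = 10^(-9.16)
[OH-] = 6.918e-10 M

6.918e-10 M


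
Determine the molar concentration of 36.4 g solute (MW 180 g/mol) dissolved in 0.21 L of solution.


C = (mass / MW) / volume
C = (36.4 / 180) / 0.21
C = 0.963 M

0.963 M


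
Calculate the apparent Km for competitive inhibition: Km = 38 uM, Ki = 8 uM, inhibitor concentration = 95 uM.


Km_app = Km * (1 + [I]/Ki)
Km_app = 38 * (1 + 95/8)
Km_app = 489.25 uM

489.25 uM


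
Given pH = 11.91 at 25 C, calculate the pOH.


pOH = 14 - pH
pOH = 14 - 11.91
pOH = 2.09

2.09


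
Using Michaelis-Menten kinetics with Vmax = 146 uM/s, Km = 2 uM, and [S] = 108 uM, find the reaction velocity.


v = Vmax * [S] / (Km + [S])
v = 146 * 108 / (2 + 108)
v = 143.3455 uM/s

143.3455 uM/s


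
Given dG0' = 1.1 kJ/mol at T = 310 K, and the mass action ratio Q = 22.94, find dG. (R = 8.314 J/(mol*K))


dG = dG0' + RT * ln(Q) / 1000
dG = 1.1 + 8.314 * 310 * ln(22.94) / 1000
dG = 9.1745 kJ/mol

9.1745 kJ/mol


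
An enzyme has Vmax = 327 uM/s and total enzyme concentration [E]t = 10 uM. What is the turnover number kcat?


kcat = Vmax / [E]t
kcat = 327 / 10
kcat = 32.7 s^-1

32.7 s^-1


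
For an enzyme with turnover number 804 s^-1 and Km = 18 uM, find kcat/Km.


Catalytic efficiency = kcat / Km
= 804 / 18
= 44.6667 uM^-1*s^-1

44.6667 uM^-1*s^-1


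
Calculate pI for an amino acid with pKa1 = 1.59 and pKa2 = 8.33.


pI = (pKa1 + pKa2) / 2
pI = (1.59 + 8.33) / 2
pI = 4.96

4.96


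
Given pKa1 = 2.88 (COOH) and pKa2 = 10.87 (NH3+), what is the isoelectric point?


pI = (pKa1 + pKa2) / 2
pI = (2.88 + 10.87) / 2
pI = 6.875

6.875


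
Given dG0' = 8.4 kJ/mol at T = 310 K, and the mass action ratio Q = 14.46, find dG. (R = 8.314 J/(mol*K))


dG = dG0' + RT * ln(Q) / 1000
dG = 8.4 + 8.314 * 310 * ln(14.46) / 1000
dG = 15.2851 kJ/mol

15.2851 kJ/mol


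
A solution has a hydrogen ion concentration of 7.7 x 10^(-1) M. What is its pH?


pH = -log10([H+])
pH = -log10(7.7 x 10^(-1))
pH = 0.1135

0.1135


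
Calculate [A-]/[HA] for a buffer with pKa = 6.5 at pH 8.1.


[A-]/[HA] = 10^(pH - pKa)
= 10^(8.1 - 6.5)
= 39.8107

39.8107


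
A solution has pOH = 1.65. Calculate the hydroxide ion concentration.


[OH-] = 10^(-pOH)
[OH-] = 10^(-1.65)
[OH-] = 0.0224 M

0.0224 M


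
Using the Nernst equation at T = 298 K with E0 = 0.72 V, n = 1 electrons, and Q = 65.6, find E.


E = E0 - (RT/nF) * ln(Q)
E = 0.72 - (8.314 * 298 / (1 * 96485)) * ln(65.6)
E = 0.6126 V

0.6126 V


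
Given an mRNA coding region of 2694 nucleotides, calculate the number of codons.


codons = nucleotides / 3
codons = 2694 / 3 = 898

898


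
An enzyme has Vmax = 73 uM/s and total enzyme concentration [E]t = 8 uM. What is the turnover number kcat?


kcat = Vmax / [E]t
kcat = 73 / 8
kcat = 9.125 s^-1

9.125 s^-1


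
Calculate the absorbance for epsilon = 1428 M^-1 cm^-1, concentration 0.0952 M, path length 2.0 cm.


A = epsilon * c * l
A = 1428 * 0.0952 * 2.0
A = 271.8912

271.8912


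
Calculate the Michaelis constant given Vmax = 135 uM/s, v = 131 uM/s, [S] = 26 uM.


Km = [S] * (Vmax - v) / v
Km = 26 * (135 - 131) / 131
Km = 0.7939 uM

0.7939 uM


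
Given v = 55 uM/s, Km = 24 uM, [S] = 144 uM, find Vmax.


Vmax = v * (Km + [S]) / [S]
Vmax = 55 * (24 + 144) / 144
Vmax = 64.1667 uM/s

64.1667 uM/s


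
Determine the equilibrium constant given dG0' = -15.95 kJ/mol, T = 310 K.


Keq = exp(-dG0 * 1000 / (R * T))
Keq = exp(-(-15.95) * 1000 / (8.314 * 310))
Keq = 487.1397

487.1397


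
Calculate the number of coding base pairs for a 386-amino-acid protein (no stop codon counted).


Each amino acid = 1 codon = 3 bp
bp = 386 * 3 = 1158 bp

1158 bp


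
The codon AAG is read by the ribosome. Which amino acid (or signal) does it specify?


Standard genetic code lookup.
Codon AAG -> Lys

Lys


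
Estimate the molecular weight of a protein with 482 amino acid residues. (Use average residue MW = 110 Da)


MW = n_residues * 110 Da
MW = 482 * 110
MW = 53020 Da

53020 Da


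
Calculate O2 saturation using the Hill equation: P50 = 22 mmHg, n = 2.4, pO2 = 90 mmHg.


Y = pO2^n / (P50^n + pO2^n)
Y = 90^2.4 / (22^2.4 + 90^2.4)
Y = 96.71%

96.71%


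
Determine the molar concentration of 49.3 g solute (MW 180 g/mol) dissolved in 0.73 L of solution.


C = (mass / MW) / volume
C = (49.3 / 180) / 0.73
C = 0.3752 M

0.3752 M


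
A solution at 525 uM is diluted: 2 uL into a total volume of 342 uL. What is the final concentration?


C2 = C1 * V1 / V2
C2 = 525 * 2 / 342
C2 = 3.0702 uM

3.0702 uM


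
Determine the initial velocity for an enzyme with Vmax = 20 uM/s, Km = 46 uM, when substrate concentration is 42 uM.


v = Vmax * [S] / (Km + [S])
v = 20 * 42 / (46 + 42)
v = 9.5455 uM/s

9.5455 uM/s


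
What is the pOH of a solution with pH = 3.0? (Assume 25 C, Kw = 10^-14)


pOH = 14 - pH
pOH = 14 - 3.0
pOH = 11.0

11.0


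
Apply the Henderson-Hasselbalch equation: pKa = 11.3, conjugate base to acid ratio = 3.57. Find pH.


pH = pKa + log10([A-]/[HA])
pH = 11.3 + log10(3.57)
pH = 11.8527

11.8527


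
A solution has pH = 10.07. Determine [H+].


[H+] = 10^(-pH)
[H+] = 10^(-10.07)
[H+] = 8.511e-11 M

8.511e-11 M


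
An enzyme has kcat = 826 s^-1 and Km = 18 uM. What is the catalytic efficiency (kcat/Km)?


Catalytic efficiency = kcat / Km
= 826 / 18
= 45.8889 uM^-1*s^-1

45.8889 uM^-1*s^-1


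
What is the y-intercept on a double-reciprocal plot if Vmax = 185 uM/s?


y-intercept = 1/Vmax
= 1/185
= 0.0054 s/uM

0.0054 s/uM


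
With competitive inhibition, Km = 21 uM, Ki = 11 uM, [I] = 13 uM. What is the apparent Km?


Km_app = Km * (1 + [I]/Ki)
Km_app = 21 * (1 + 13/11)
Km_app = 45.8182 uM

45.8182 uM


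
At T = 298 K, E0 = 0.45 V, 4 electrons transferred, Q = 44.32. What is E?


E = E0 - (RT/nF) * ln(Q)
E = 0.45 - (8.314 * 298 / (4 * 96485)) * ln(44.32)
E = 0.4257 V

0.4257 V


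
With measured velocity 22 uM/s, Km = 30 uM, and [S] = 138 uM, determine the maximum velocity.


Vmax = v * (Km + [S]) / [S]
Vmax = 22 * (30 + 138) / 138
Vmax = 26.7826 uM/s

26.7826 uM/s


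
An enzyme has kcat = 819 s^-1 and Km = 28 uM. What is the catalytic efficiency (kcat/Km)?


Catalytic efficiency = kcat / Km
= 819 / 28
= 29.25 uM^-1*s^-1

29.25 uM^-1*s^-1


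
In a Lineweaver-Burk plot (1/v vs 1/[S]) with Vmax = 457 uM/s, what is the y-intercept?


y-intercept = 1/Vmax
= 1/457
= 0.0022 s/uM

0.0022 s/uM


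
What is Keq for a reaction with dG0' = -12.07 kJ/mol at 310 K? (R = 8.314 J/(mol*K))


Keq = exp(-dG0 * 1000 / (R * T))
Keq = exp(-(-12.07) * 1000 / (8.314 * 310))
Keq = 108.1072

108.1072


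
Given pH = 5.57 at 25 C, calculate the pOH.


pOH = 14 - pH
pOH = 14 - 5.57
pOH = 8.43

8.43


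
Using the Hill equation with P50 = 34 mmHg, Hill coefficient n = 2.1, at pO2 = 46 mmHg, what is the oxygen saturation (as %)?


Y = pO2^n / (P50^n + pO2^n)
Y = 46^2.1 / (34^2.1 + 46^2.1)
Y = 65.36%

65.36%


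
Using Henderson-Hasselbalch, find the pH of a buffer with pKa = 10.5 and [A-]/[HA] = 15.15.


pH = pKa + log10([A-]/[HA])
pH = 10.5 + log10(15.15)
pH = 11.6804

11.6804


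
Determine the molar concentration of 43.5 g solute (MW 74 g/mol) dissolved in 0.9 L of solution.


C = (mass / MW) / volume
C = (43.5 / 74) / 0.9
C = 0.6532 M

0.6532 M


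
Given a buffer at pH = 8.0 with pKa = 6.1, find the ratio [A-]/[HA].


[A-]/[HA] = 10^(pH - pKa)
= 10^(8.0 - 6.1)
= 79.4328

79.4328


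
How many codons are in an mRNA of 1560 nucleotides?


codons = nucleotides / 3
codons = 1560 / 3 = 520

520


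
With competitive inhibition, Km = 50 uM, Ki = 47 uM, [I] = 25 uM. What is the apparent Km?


Km_app = Km * (1 + [I]/Ki)
Km_app = 50 * (1 + 25/47)
Km_app = 76.5957 uM

76.5957 uM


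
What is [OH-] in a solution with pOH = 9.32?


[OH-] = 10^(-pOH)
[OH-] = 10^(-9.32)
[OH-] = 4.786e-10 M

4.786e-10 M


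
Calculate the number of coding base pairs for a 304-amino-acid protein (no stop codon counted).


Each amino acid = 1 codon = 3 bp
bp = 304 * 3 = 912 bp

912 bp


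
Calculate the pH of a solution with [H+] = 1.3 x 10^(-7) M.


pH = -log10([H+])
pH = -log10(1.3 x 10^(-7))
pH = 6.8861

6.8861


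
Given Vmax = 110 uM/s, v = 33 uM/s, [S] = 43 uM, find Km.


Km = [S] * (Vmax - v) / v
Km = 43 * (110 - 33) / 33
Km = 100.3333 uM

100.3333 uM


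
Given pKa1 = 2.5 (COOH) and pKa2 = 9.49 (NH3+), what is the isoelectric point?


pI = (pKa1 + pKa2) / 2
pI = (2.5 + 9.49) / 2
pI = 5.995

5.995


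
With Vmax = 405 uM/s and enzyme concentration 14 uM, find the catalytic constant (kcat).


kcat = Vmax / [E]t
kcat = 405 / 14
kcat = 28.9286 s^-1

28.9286 s^-1


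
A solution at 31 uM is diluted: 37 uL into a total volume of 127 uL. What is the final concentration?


C2 = C1 * V1 / V2
C2 = 31 * 37 / 127
C2 = 9.0315 uM

9.0315 uM


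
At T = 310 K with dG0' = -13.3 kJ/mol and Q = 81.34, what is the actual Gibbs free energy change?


dG = dG0' + RT * ln(Q) / 1000
dG = -13.3 + 8.314 * 310 * ln(81.34) / 1000
dG = -1.9632 kJ/mol

-1.9632 kJ/mol


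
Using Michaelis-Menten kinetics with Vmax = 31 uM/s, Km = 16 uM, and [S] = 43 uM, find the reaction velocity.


v = Vmax * [S] / (Km + [S])
v = 31 * 43 / (16 + 43)
v = 22.5932 uM/s

22.5932 uM/s


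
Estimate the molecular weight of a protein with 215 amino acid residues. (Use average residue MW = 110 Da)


MW = n_residues * 110 Da
MW = 215 * 110
MW = 23650 Da

23650 Da


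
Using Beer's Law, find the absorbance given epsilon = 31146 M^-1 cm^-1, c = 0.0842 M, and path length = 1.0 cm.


A = epsilon * c * l
A = 31146 * 0.0842 * 1.0
A = 2622.4932

2622.4932


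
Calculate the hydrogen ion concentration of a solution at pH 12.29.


[H+] = 10^(-pH)
[H+] = 10^(-12.29)
[H+] = 5.129e-13 M

5.129e-13 M


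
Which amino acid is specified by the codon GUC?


Standard genetic code lookup.
Codon GUC -> Val

Val


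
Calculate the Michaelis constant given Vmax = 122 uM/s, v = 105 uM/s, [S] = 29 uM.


Km = [S] * (Vmax - v) / v
Km = 29 * (122 - 105) / 105
Km = 4.6952 uM

4.6952 uM


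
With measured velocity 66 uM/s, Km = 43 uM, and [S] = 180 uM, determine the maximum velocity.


Vmax = v * (Km + [S]) / [S]
Vmax = 66 * (43 + 180) / 180
Vmax = 81.7667 uM/s

81.7667 uM/s


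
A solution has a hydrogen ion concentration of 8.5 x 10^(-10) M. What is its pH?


pH = -log10([H+])
pH = -log10(8.5 x 10^(-10))
pH = 9.0706

9.0706


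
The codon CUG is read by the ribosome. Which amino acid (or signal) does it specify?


Standard genetic code lookup.
Codon CUG -> Leu

Leu


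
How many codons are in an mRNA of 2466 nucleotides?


codons = nucleotides / 3
codons = 2466 / 3 = 822

822


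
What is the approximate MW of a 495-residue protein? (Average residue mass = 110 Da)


MW = n_residues * 110 Da
MW = 495 * 110
MW = 54450 Da

54450 Da


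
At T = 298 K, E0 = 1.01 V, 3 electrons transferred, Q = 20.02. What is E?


E = E0 - (RT/nF) * ln(Q)
E = 1.01 - (8.314 * 298 / (3 * 96485)) * ln(20.02)
E = 0.9843 V

0.9843 V


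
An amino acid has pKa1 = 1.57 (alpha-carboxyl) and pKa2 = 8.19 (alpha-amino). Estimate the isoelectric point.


pI = (pKa1 + pKa2) / 2
pI = (1.57 + 8.19) / 2
pI = 4.88

4.88


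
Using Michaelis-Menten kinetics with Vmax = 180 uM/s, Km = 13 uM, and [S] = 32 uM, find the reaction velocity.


v = Vmax * [S] / (Km + [S])
v = 180 * 32 / (13 + 32)
v = 128.0 uM/s

128.0 uM/s


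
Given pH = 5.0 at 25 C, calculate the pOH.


pOH = 14 - pH
pOH = 14 - 5.0
pOH = 9.0

9.0


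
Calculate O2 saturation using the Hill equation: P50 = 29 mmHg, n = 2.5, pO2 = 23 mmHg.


Y = pO2^n / (P50^n + pO2^n)
Y = 23^2.5 / (29^2.5 + 23^2.5)
Y = 35.9%

35.9%


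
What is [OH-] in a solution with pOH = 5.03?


[OH-] = 10^(-pOH)
[OH-] = 10^(-5.03)
[OH-] = 9.333e-06 M

9.333e-06 M


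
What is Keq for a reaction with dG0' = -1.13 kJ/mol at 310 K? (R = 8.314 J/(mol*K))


Keq = exp(-dG0 * 1000 / (R * T))
Keq = exp(-(-1.13) * 1000 / (8.314 * 310))
Keq = 1.5503

1.5503


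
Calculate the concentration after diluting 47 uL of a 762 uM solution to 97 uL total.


C2 = C1 * V1 / V2
C2 = 762 * 47 / 97
C2 = 369.2165 uM

369.2165 uM


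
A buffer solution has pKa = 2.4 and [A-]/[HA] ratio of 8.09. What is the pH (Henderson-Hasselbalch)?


pH = pKa + log10([A-]/[HA])
pH = 2.4 + log10(8.09)
pH = 3.3079

3.3079


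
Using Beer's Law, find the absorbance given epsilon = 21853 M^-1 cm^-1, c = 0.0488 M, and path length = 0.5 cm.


A = epsilon * c * l
A = 21853 * 0.0488 * 0.5
A = 533.2132

533.2132


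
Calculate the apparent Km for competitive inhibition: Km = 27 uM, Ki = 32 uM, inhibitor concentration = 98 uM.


Km_app = Km * (1 + [I]/Ki)
Km_app = 27 * (1 + 98/32)
Km_app = 109.6875 uM

109.6875 uM


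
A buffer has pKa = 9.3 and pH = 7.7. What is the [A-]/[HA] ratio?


[A-]/[HA] = 10^(pH - pKa)
= 10^(7.7 - 9.3)
= 0.0251

0.0251


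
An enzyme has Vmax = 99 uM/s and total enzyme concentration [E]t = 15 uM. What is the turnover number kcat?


kcat = Vmax / [E]t
kcat = 99 / 15
kcat = 6.6 s^-1

6.6 s^-1


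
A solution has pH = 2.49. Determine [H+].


[H+] = 10^(-pH)
[H+] = 10^(-2.49)
[H+] = 0.0032 M

0.0032 M


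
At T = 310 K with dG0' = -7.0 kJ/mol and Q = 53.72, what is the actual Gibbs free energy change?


dG = dG0' + RT * ln(Q) / 1000
dG = -7.0 + 8.314 * 310 * ln(53.72) / 1000
dG = 3.2676 kJ/mol

3.2676 kJ/mol


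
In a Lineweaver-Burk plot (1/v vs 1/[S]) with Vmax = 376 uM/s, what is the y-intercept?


y-intercept = 1/Vmax
= 1/376
= 0.0027 s/uM

0.0027 s/uM


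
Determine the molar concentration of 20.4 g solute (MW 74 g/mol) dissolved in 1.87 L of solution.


C = (mass / MW) / volume
C = (20.4 / 74) / 1.87
C = 0.1474 M

0.1474 M


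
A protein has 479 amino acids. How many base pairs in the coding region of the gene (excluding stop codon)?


Each amino acid = 1 codon = 3 bp
bp = 479 * 3 = 1437 bp

1437 bp


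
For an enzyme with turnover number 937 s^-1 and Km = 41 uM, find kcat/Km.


Catalytic efficiency = kcat / Km
= 937 / 41
= 22.8537 uM^-1*s^-1

22.8537 uM^-1*s^-1


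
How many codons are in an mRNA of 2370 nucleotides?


codons = nucleotides / 3
codons = 2370 / 3 = 790

790


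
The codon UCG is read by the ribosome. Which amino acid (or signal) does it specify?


Standard genetic code lookup.
Codon UCG -> Ser

Ser


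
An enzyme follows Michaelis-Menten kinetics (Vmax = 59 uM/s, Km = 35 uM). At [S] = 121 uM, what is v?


v = Vmax * [S] / (Km + [S])
v = 59 * 121 / (35 + 121)
v = 45.7628 uM/s

45.7628 uM/s


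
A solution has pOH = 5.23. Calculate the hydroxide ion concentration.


[OH-] = 10^(-pOH)
[OH-] = 10^(-5.23)
[OH-] = 5.888e-06 M

5.888e-06 M


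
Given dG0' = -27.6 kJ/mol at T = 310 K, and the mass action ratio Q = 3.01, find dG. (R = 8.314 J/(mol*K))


dG = dG0' + RT * ln(Q) / 1000
dG = -27.6 + 8.314 * 310 * ln(3.01) / 1000
dG = -24.7599 kJ/mol

-24.7599 kJ/mol


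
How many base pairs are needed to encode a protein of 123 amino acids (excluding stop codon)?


Each amino acid = 1 codon = 3 bp
bp = 123 * 3 = 369 bp

369 bp


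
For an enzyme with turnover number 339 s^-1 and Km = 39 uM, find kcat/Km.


Catalytic efficiency = kcat / Km
= 339 / 39
= 8.6923 uM^-1*s^-1

8.6923 uM^-1*s^-1


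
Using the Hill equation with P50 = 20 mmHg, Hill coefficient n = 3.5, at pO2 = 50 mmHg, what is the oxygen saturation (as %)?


Y = pO2^n / (P50^n + pO2^n)
Y = 50^3.5 / (20^3.5 + 50^3.5)
Y = 96.11%

96.11%


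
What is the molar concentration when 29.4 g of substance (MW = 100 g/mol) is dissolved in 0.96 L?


C = (mass / MW) / volume
C = (29.4 / 100) / 0.96
C = 0.3062 M

0.3062 M


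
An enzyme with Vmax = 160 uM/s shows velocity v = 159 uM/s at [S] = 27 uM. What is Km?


Km = [S] * (Vmax - v) / v
Km = 27 * (160 - 159) / 159
Km = 0.1698 uM

0.1698 uM


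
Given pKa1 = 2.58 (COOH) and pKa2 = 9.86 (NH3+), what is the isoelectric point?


pI = (pKa1 + pKa2) / 2
pI = (2.58 + 9.86) / 2
pI = 6.22

6.22


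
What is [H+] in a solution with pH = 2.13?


[H+] = 10^(-pH)
[H+] = 10^(-2.13)
[H+] = 0.0074 M

0.0074 M


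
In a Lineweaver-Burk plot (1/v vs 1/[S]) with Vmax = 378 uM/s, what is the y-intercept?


y-intercept = 1/Vmax
= 1/378
= 0.0026 s/uM

0.0026 s/uM


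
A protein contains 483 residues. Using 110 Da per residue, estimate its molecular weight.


MW = n_residues * 110 Da
MW = 483 * 110
MW = 53130 Da

53130 Da


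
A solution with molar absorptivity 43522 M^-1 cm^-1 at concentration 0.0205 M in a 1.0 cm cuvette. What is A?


A = epsilon * c * l
A = 43522 * 0.0205 * 1.0
A = 892.201

892.201


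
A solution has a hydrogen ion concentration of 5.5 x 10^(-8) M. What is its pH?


pH = -log10([H+])
pH = -log10(5.5 x 10^(-8))
pH = 7.2596

7.2596


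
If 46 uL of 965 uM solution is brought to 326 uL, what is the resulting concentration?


C2 = C1 * V1 / V2
C2 = 965 * 46 / 326
C2 = 136.1656 uM

136.1656 uM


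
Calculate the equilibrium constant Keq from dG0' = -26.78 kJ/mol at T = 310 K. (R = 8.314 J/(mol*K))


Keq = exp(-dG0 * 1000 / (R * T))
Keq = exp(-(-26.78) * 1000 / (8.314 * 310))
Keq = 32550.8157

32550.8157


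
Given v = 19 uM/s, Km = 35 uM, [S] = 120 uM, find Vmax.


Vmax = v * (Km + [S]) / [S]
Vmax = 19 * (35 + 120) / 120
Vmax = 24.5417 uM/s

24.5417 uM/s


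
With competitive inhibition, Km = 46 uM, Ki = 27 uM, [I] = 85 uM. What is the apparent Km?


Km_app = Km * (1 + [I]/Ki)
Km_app = 46 * (1 + 85/27)
Km_app = 190.8148 uM

190.8148 uM


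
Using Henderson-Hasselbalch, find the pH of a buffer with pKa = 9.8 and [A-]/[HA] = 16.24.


pH = pKa + log10([A-]/[HA])
pH = 9.8 + log10(16.24)
pH = 11.0106

11.0106


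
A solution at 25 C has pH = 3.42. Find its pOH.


pOH = 14 - pH
pOH = 14 - 3.42
pOH = 10.58

10.58


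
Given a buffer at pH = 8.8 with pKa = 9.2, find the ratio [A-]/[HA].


[A-]/[HA] = 10^(pH - pKa)
= 10^(8.8 - 9.2)
= 0.3981

0.3981


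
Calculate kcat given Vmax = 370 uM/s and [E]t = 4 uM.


kcat = Vmax / [E]t
kcat = 370 / 4
kcat = 92.5 s^-1

92.5 s^-1


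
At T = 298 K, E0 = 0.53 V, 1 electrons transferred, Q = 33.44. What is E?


E = E0 - (RT/nF) * ln(Q)
E = 0.53 - (8.314 * 298 / (1 * 96485)) * ln(33.44)
E = 0.4399 V

0.4399 V


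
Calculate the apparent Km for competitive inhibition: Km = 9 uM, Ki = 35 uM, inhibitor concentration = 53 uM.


Km_app = Km * (1 + [I]/Ki)
Km_app = 9 * (1 + 53/35)
Km_app = 22.6286 uM

22.6286 uM


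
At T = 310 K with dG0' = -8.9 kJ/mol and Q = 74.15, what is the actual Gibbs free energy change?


dG = dG0' + RT * ln(Q) / 1000
dG = -8.9 + 8.314 * 310 * ln(74.15) / 1000
dG = 2.1983 kJ/mol

2.1983 kJ/mol


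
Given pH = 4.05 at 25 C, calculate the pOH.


pOH = 14 - pH
pOH = 14 - 4.05
pOH = 9.95

9.95


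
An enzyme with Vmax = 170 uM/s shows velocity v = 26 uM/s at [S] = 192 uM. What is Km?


Km = [S] * (Vmax - v) / v
Km = 192 * (170 - 26) / 26
Km = 1063.3846 uM

1063.3846 uM


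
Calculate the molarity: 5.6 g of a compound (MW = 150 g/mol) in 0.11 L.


C = (mass / MW) / volume
C = (5.6 / 150) / 0.11
C = 0.3394 M

0.3394 M


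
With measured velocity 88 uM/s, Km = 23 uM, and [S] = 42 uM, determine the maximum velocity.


Vmax = v * (Km + [S]) / [S]
Vmax = 88 * (23 + 42) / 42
Vmax = 136.1905 uM/s

136.1905 uM/s


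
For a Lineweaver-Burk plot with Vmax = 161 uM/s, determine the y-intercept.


y-intercept = 1/Vmax
= 1/161
= 0.0062 s/uM

0.0062 s/uM


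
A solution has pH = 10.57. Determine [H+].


[H+] = 10^(-pH)
[H+] = 10^(-10.57)
[H+] = 2.692e-11 M

2.692e-11 M


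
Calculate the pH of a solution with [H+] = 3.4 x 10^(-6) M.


pH = -log10([H+])
pH = -log10(3.4 x 10^(-6))
pH = 5.4685

5.4685


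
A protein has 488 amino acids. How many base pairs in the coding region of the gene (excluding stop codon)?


Each amino acid = 1 codon = 3 bp
bp = 488 * 3 = 1464 bp

1464 bp


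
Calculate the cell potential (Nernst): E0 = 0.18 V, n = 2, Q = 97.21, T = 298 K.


E = E0 - (RT/nF) * ln(Q)
E = 0.18 - (8.314 * 298 / (2 * 96485)) * ln(97.21)
E = 0.1212 V

0.1212 V


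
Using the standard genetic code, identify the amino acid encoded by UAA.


Standard genetic code lookup.
Codon UAA -> Stop

Stop


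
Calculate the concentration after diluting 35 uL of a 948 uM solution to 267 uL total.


C2 = C1 * V1 / V2
C2 = 948 * 35 / 267
C2 = 124.2697 uM

124.2697 uM


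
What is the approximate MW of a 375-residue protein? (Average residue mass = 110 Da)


MW = n_residues * 110 Da
MW = 375 * 110
MW = 41250 Da

41250 Da


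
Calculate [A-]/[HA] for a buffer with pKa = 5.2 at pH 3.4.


[A-]/[HA] = 10^(pH - pKa)
= 10^(3.4 - 5.2)
= 0.0158

0.0158


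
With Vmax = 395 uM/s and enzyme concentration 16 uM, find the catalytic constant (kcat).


kcat = Vmax / [E]t
kcat = 395 / 16
kcat = 24.6875 s^-1

24.6875 s^-1


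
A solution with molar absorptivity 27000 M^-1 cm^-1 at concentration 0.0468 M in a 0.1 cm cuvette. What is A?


A = epsilon * c * l
A = 27000 * 0.0468 * 0.1
A = 126.36

126.36


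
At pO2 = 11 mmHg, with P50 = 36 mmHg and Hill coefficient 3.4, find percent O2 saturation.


Y = pO2^n / (P50^n + pO2^n)
Y = 11^3.4 / (36^3.4 + 11^3.4)
Y = 1.74%

1.74%


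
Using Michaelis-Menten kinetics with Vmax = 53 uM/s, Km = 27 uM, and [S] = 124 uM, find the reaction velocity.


v = Vmax * [S] / (Km + [S])
v = 53 * 124 / (27 + 124)
v = 43.5232 uM/s

43.5232 uM/s


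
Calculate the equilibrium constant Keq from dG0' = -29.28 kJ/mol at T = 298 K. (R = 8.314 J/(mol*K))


Keq = exp(-dG0 * 1000 / (R * T))
Keq = exp(-(-29.28) * 1000 / (8.314 * 298))
Keq = 135675.5751

135675.5751


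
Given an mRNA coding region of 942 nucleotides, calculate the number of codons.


codons = nucleotides / 3
codons = 942 / 3 = 314

314


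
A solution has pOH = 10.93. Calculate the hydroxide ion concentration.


[OH-] = 10^(-pOH)
[OH-] = 10^(-10.93)
[OH-] = 1.175e-11 M

1.175e-11 M


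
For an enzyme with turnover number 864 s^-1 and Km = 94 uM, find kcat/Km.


Catalytic efficiency = kcat / Km
= 864 / 94
= 9.1915 uM^-1*s^-1

9.1915 uM^-1*s^-1


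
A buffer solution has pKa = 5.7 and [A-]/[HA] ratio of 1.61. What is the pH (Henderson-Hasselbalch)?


pH = pKa + log10([A-]/[HA])
pH = 5.7 + log10(1.61)
pH = 5.9068

5.9068


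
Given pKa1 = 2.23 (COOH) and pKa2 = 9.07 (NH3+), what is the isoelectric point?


pI = (pKa1 + pKa2) / 2
pI = (2.23 + 9.07) / 2
pI = 5.65

5.65


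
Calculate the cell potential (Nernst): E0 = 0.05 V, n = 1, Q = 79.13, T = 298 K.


E = E0 - (RT/nF) * ln(Q)
E = 0.05 - (8.314 * 298 / (1 * 96485)) * ln(79.13)
E = -0.0622 V

-0.0622 V


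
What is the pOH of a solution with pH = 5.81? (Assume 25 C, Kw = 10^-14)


pOH = 14 - pH
pOH = 14 - 5.81
pOH = 8.19

8.19


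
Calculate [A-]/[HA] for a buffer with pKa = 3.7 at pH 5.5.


[A-]/[HA] = 10^(pH - pKa)
= 10^(5.5 - 3.7)
= 63.0957

63.0957


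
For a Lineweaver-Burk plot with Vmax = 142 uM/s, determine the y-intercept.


y-intercept = 1/Vmax
= 1/142
= 0.007 s/uM

0.007 s/uM


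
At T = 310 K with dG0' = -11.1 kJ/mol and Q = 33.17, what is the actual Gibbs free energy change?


dG = dG0' + RT * ln(Q) / 1000
dG = -11.1 + 8.314 * 310 * ln(33.17) / 1000
dG = -2.0751 kJ/mol

-2.0751 kJ/mol


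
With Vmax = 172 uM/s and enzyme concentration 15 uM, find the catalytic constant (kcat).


kcat = Vmax / [E]t
kcat = 172 / 15
kcat = 11.4667 s^-1

11.4667 s^-1


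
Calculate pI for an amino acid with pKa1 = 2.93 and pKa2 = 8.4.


pI = (pKa1 + pKa2) / 2
pI = (2.93 + 8.4) / 2
pI = 5.665

5.665


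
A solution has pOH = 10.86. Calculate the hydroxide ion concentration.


[OH-] = 10^(-pOH)
[OH-] = 10^(-10.86)
[OH-] = 1.380e-11 M

1.380e-11 M


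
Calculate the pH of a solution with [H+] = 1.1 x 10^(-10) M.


pH = -log10([H+])
pH = -log10(1.1 x 10^(-10))
pH = 9.9586

9.9586


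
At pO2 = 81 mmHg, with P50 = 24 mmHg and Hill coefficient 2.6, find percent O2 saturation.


Y = pO2^n / (P50^n + pO2^n)
Y = 81^2.6 / (24^2.6 + 81^2.6)
Y = 95.94%

95.94%


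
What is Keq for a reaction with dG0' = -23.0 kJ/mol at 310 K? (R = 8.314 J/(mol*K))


Keq = exp(-dG0 * 1000 / (R * T))
Keq = exp(-(-23.0) * 1000 / (8.314 * 310))
Keq = 7509.5387

7509.5387


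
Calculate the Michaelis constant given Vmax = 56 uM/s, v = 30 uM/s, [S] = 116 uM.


Km = [S] * (Vmax - v) / v
Km = 116 * (56 - 30) / 30
Km = 100.5333 uM

100.5333 uM


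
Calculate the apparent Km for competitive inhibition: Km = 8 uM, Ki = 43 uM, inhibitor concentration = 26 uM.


Km_app = Km * (1 + [I]/Ki)
Km_app = 8 * (1 + 26/43)
Km_app = 12.8372 uM

12.8372 uM


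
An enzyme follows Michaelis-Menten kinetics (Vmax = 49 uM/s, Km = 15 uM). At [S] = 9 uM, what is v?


v = Vmax * [S] / (Km + [S])
v = 49 * 9 / (15 + 9)
v = 18.375 uM/s

18.375 uM/s


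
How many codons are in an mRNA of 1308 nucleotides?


codons = nucleotides / 3
codons = 1308 / 3 = 436

436


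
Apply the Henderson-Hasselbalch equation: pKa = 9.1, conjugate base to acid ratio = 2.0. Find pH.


pH = pKa + log10([A-]/[HA])
pH = 9.1 + log10(2.0)
pH = 9.401

9.401


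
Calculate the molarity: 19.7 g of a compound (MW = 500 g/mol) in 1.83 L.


C = (mass / MW) / volume
C = (19.7 / 500) / 1.83
C = 0.0215 M

0.0215 M


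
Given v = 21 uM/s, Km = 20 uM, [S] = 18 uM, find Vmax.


Vmax = v * (Km + [S]) / [S]
Vmax = 21 * (20 + 18) / 18
Vmax = 44.3333 uM/s

44.3333 uM/s


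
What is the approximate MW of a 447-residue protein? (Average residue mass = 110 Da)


MW = n_residues * 110 Da
MW = 447 * 110
MW = 49170 Da

49170 Da


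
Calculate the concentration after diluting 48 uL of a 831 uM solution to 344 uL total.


C2 = C1 * V1 / V2
C2 = 831 * 48 / 344
C2 = 115.9535 uM

115.9535 uM


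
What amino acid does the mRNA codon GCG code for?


Standard genetic code lookup.
Codon GCG -> Ala

Ala


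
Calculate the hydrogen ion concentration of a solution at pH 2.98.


[H+] = 10^(-pH)
[H+] = 10^(-2.98)
[H+] = 0.001 M

0.001 M


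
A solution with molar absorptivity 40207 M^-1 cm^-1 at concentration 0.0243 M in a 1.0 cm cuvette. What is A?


A = epsilon * c * l
A = 40207 * 0.0243 * 1.0
A = 977.0301

977.0301


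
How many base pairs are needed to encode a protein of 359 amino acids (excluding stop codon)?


Each amino acid = 1 codon = 3 bp
bp = 359 * 3 = 1077 bp

1077 bp


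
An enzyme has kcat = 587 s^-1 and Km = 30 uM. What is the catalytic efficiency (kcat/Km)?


Catalytic efficiency = kcat / Km
= 587 / 30
= 19.5667 uM^-1*s^-1

19.5667 uM^-1*s^-1


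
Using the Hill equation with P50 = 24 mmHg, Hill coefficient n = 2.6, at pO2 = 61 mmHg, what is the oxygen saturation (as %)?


Y = pO2^n / (P50^n + pO2^n)
Y = 61^2.6 / (24^2.6 + 61^2.6)
Y = 91.87%

91.87%


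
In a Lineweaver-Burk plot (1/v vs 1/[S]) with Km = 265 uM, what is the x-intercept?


x-intercept = -1/Km
= -1/265
= -0.0038 1/uM

-0.0038 1/uM


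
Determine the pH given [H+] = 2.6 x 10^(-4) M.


pH = -log10([H+])
pH = -log10(2.6 x 10^(-4))
pH = 3.585

3.585


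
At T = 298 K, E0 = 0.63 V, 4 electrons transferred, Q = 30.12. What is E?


E = E0 - (RT/nF) * ln(Q)
E = 0.63 - (8.314 * 298 / (4 * 96485)) * ln(30.12)
E = 0.6081 V

0.6081 V


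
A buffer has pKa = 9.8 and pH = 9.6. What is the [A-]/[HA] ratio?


[A-]/[HA] = 10^(pH - pKa)
= 10^(9.6 - 9.8)
= 0.631

0.631


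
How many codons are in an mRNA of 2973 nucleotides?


codons = nucleotides / 3
codons = 2973 / 3 = 991

991


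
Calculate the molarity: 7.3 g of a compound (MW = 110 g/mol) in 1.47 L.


C = (mass / MW) / volume
C = (7.3 / 110) / 1.47
C = 0.0451 M

0.0451 M


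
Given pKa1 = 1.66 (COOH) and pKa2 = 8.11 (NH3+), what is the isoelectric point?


pI = (pKa1 + pKa2) / 2
pI = (1.66 + 8.11) / 2
pI = 4.885

4.885


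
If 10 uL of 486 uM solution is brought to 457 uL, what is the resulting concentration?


C2 = C1 * V1 / V2
C2 = 486 * 10 / 457
C2 = 10.6346 uM

10.6346 uM


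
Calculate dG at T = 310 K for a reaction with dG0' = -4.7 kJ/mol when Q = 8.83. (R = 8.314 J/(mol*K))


dG = dG0' + RT * ln(Q) / 1000
dG = -4.7 + 8.314 * 310 * ln(8.83) / 1000
dG = 0.9138 kJ/mol

0.9138 kJ/mol


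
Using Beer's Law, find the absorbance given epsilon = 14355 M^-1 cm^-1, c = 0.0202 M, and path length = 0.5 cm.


A = epsilon * c * l
A = 14355 * 0.0202 * 0.5
A = 144.9855

144.9855


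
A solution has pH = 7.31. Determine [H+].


[H+] = 10^(-pH)
[H+] = 10^(-7.31)
[H+] = 4.898e-08 M

4.898e-08 M


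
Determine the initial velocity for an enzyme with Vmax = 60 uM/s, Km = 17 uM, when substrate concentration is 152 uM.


v = Vmax * [S] / (Km + [S])
v = 60 * 152 / (17 + 152)
v = 53.9645 uM/s

53.9645 uM/s


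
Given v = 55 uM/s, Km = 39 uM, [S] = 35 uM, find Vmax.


Vmax = v * (Km + [S]) / [S]
Vmax = 55 * (39 + 35) / 35
Vmax = 116.2857 uM/s

116.2857 uM/s


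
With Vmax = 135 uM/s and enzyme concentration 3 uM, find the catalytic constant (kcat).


kcat = Vmax / [E]t
kcat = 135 / 3
kcat = 45.0 s^-1

45.0 s^-1


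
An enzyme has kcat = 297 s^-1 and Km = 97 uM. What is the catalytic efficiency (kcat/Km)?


Catalytic efficiency = kcat / Km
= 297 / 97
= 3.0619 uM^-1*s^-1

3.0619 uM^-1*s^-1


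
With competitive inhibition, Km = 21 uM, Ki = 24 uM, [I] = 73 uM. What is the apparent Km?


Km_app = Km * (1 + [I]/Ki)
Km_app = 21 * (1 + 73/24)
Km_app = 84.875 uM

84.875 uM


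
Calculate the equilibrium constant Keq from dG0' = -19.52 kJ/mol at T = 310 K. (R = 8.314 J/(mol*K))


Keq = exp(-dG0 * 1000 / (R * T))
Keq = exp(-(-19.52) * 1000 / (8.314 * 310))
Keq = 1946.3284

1946.3284


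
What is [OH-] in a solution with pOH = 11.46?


[OH-] = 10^(-pOH)
[OH-] = 10^(-11.46)
[OH-] = 3.467e-12 M

3.467e-12 M


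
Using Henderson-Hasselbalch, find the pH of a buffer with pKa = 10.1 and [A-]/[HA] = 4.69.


pH = pKa + log10([A-]/[HA])
pH = 10.1 + log10(4.69)
pH = 10.7712

10.7712


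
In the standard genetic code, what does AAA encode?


Standard genetic code lookup.
Codon AAA -> Lys

Lys


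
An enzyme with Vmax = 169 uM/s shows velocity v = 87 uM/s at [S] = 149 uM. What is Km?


Km = [S] * (Vmax - v) / v
Km = 149 * (169 - 87) / 87
Km = 140.4368 uM

140.4368 uM


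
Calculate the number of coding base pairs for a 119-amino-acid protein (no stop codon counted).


Each amino acid = 1 codon = 3 bp
bp = 119 * 3 = 357 bp

357 bp


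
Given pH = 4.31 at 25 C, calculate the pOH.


pOH = 14 - pH
pOH = 14 - 4.31
pOH = 9.69

9.69


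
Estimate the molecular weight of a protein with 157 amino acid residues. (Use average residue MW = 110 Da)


MW = n_residues * 110 Da
MW = 157 * 110
MW = 17270 Da

17270 Da


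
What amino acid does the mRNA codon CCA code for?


Standard genetic code lookup.
Codon CCA -> Pro

Pro


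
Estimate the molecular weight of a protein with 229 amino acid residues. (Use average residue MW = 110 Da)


MW = n_residues * 110 Da
MW = 229 * 110
MW = 25190 Da

25190 Da


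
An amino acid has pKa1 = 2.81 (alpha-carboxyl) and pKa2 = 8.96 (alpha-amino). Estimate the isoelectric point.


pI = (pKa1 + pKa2) / 2
pI = (2.81 + 8.96) / 2
pI = 5.885

5.885


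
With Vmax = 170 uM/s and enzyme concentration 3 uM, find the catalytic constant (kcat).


kcat = Vmax / [E]t
kcat = 170 / 3
kcat = 56.6667 s^-1

56.6667 s^-1


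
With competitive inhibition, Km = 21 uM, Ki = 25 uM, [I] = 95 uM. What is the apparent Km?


Km_app = Km * (1 + [I]/Ki)
Km_app = 21 * (1 + 95/25)
Km_app = 100.8 uM

100.8 uM


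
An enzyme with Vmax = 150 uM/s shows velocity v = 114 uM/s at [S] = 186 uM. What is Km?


Km = [S] * (Vmax - v) / v
Km = 186 * (150 - 114) / 114
Km = 58.7368 uM

58.7368 uM


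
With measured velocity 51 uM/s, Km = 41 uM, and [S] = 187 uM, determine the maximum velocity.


Vmax = v * (Km + [S]) / [S]
Vmax = 51 * (41 + 187) / 187
Vmax = 62.1818 uM/s

62.1818 uM/s


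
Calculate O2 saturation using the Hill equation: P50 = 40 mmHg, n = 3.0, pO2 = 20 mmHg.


Y = pO2^n / (P50^n + pO2^n)
Y = 20^3.0 / (40^3.0 + 20^3.0)
Y = 11.11%

11.11%


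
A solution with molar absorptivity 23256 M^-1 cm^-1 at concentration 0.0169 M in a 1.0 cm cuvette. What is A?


A = epsilon * c * l
A = 23256 * 0.0169 * 1.0
A = 393.0264

393.0264


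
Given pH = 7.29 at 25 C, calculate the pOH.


pOH = 14 - pH
pOH = 14 - 7.29
pOH = 6.71

6.71


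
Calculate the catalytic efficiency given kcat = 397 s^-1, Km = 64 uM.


Catalytic efficiency = kcat / Km
= 397 / 64
= 6.2031 uM^-1*s^-1

6.2031 uM^-1*s^-1


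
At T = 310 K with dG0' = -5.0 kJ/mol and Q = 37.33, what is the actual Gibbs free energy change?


dG = dG0' + RT * ln(Q) / 1000
dG = -5.0 + 8.314 * 310 * ln(37.33) / 1000
dG = 4.3294 kJ/mol

4.3294 kJ/mol


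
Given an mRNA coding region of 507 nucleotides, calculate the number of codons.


codons = nucleotides / 3
codons = 507 / 3 = 169

169


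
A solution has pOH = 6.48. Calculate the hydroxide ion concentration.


[OH-] = 10^(-pOH)
[OH-] = 10^(-6.48)
[OH-] = 3.311e-07 M

3.311e-07 M


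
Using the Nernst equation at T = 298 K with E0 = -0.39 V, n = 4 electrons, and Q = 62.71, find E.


E = E0 - (RT/nF) * ln(Q)
E = -0.39 - (8.314 * 298 / (4 * 96485)) * ln(62.71)
E = -0.4166 V

-0.4166 V


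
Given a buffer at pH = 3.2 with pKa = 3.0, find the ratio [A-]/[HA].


[A-]/[HA] = 10^(pH - pKa)
= 10^(3.2 - 3.0)
= 1.5849

1.5849


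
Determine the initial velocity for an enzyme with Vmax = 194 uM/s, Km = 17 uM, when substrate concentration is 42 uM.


v = Vmax * [S] / (Km + [S])
v = 194 * 42 / (17 + 42)
v = 138.1017 uM/s

138.1017 uM/s


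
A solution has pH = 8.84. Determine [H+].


[H+] = 10^(-pH)
[H+] = 10^(-8.84)
[H+] = 1.445e-09 M

1.445e-09 M


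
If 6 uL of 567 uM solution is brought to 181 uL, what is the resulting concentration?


C2 = C1 * V1 / V2
C2 = 567 * 6 / 181
C2 = 18.7956 uM

18.7956 uM


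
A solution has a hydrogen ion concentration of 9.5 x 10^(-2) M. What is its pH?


pH = -log10([H+])
pH = -log10(9.5 x 10^(-2))
pH = 1.0223

1.0223


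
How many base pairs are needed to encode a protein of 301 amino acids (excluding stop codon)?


Each amino acid = 1 codon = 3 bp
bp = 301 * 3 = 903 bp

903 bp


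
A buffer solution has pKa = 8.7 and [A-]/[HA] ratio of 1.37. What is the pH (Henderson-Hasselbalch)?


pH = pKa + log10([A-]/[HA])
pH = 8.7 + log10(1.37)
pH = 8.8367

8.8367


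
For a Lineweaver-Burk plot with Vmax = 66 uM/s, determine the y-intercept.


y-intercept = 1/Vmax
= 1/66
= 0.0152 s/uM

0.0152 s/uM


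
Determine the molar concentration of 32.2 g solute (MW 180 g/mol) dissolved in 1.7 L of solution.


C = (mass / MW) / volume
C = (32.2 / 180) / 1.7
C = 0.1052 M

0.1052 M


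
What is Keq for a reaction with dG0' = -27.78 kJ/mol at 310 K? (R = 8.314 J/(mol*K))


Keq = exp(-dG0 * 1000 / (R * T))
Keq = exp(-(-27.78) * 1000 / (8.314 * 310))
Keq = 47980.7244

47980.7244


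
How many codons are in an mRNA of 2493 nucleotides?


codons = nucleotides / 3
codons = 2493 / 3 = 831

831


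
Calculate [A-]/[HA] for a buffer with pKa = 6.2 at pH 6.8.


[A-]/[HA] = 10^(pH - pKa)
= 10^(6.8 - 6.2)
= 3.9811

3.9811


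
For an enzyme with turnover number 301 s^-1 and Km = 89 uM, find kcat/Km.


Catalytic efficiency = kcat / Km
= 301 / 89
= 3.382 uM^-1*s^-1

3.382 uM^-1*s^-1


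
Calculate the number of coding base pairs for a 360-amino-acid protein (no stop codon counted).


Each amino acid = 1 codon = 3 bp
bp = 360 * 3 = 1080 bp

1080 bp


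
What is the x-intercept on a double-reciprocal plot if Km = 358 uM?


x-intercept = -1/Km
= -1/358
= -0.0028 1/uM

-0.0028 1/uM


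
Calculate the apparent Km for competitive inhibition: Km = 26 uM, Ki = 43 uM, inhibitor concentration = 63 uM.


Km_app = Km * (1 + [I]/Ki)
Km_app = 26 * (1 + 63/43)
Km_app = 64.093 uM

64.093 uM


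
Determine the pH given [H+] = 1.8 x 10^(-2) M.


pH = -log10([H+])
pH = -log10(1.8 x 10^(-2))
pH = 1.7447

1.7447


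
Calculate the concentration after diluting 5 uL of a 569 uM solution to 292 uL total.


C2 = C1 * V1 / V2
C2 = 569 * 5 / 292
C2 = 9.7432 uM

9.7432 uM


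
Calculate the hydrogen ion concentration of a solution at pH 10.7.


[H+] = 10^(-pH)
[H+] = 10^(-10.7)
[H+] = 1.995e-11 M

1.995e-11 M


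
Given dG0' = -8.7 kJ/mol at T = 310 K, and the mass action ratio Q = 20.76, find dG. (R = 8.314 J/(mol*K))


dG = dG0' + RT * ln(Q) / 1000
dG = -8.7 + 8.314 * 310 * ln(20.76) / 1000
dG = -0.8829 kJ/mol

-0.8829 kJ/mol


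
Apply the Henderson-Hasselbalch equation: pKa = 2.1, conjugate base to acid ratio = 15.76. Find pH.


pH = pKa + log10([A-]/[HA])
pH = 2.1 + log10(15.76)
pH = 3.2976

3.2976


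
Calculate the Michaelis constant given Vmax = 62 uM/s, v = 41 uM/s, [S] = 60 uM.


Km = [S] * (Vmax - v) / v
Km = 60 * (62 - 41) / 41
Km = 30.7317 uM

30.7317 uM


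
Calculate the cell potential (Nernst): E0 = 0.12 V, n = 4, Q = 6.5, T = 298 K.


E = E0 - (RT/nF) * ln(Q)
E = 0.12 - (8.314 * 298 / (4 * 96485)) * ln(6.5)
E = 0.108 V

0.108 V


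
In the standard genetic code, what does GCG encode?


Standard genetic code lookup.
Codon GCG -> Ala

Ala


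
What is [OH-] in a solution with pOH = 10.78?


[OH-] = 10^(-pOH)
[OH-] = 10^(-10.78)
[OH-] = 1.660e-11 M

1.660e-11 M


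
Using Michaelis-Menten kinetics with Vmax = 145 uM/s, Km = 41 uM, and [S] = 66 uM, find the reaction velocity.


v = Vmax * [S] / (Km + [S])
v = 145 * 66 / (41 + 66)
v = 89.4393 uM/s

89.4393 uM/s
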